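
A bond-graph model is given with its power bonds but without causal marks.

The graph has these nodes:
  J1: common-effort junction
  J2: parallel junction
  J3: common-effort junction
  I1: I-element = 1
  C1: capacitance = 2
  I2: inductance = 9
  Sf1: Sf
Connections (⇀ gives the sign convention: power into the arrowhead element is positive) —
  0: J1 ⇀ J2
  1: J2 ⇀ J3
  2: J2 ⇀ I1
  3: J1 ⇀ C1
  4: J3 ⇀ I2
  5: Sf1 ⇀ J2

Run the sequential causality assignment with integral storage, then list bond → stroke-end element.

bond 5 →Sf1  (Sf1 fixes flow; stroke at Sf1)
bond 2 →I1  (I1: I, integral causality)
bond 3 →J1  (C1 integral (e out))
bond 0 →J2  (common-e at J1 fixed by 3)
bond 1 →J3  (common-e at J2 fixed by 0)
bond 4 →I2  (J3: bond 1 brought effort, rest push out)

β0 stroke at J2
β1 stroke at J3
β2 stroke at I1
β3 stroke at J1
β4 stroke at I2
β5 stroke at Sf1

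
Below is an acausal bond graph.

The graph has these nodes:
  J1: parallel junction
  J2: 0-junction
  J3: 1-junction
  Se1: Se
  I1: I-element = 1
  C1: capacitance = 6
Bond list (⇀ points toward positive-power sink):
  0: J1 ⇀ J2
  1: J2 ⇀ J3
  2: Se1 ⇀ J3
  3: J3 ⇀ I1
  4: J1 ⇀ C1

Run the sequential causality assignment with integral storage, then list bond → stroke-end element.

β2 →J3  (source Se1 imposes e)
β3 →I1  (prefer integral on I1)
β1 →J3  (J3: bond 3 brought flow, rest push out)
β0 →J2  (J2 needs exactly one e-in)
β4 →J1  (J1 needs exactly one e-in)

#0 stroke at J2
#1 stroke at J3
#2 stroke at J3
#3 stroke at I1
#4 stroke at J1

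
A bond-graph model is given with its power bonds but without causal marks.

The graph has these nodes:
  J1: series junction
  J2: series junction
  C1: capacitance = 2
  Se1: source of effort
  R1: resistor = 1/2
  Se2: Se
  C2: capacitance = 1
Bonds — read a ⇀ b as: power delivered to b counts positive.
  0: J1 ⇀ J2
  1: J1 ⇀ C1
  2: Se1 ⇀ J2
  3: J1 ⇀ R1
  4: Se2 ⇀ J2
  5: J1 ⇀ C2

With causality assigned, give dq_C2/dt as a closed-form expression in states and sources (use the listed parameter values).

b2 stroke at J2  (Se1 (Se) sets effort on bond)
b4 stroke at J2  (Se2 fixes effort; stroke away)
b0 stroke at J1  (only one flow-in slot at J2)
b1 stroke at J1  (C1 integral (e out))
b5 stroke at J1  (C2 integral (e out))
b3 stroke at R1  (J1: last free bond brings flow in)

dq_C2/dt = 2*E_Se1 + 2*E_Se2 - q_C1 - 2*q_C2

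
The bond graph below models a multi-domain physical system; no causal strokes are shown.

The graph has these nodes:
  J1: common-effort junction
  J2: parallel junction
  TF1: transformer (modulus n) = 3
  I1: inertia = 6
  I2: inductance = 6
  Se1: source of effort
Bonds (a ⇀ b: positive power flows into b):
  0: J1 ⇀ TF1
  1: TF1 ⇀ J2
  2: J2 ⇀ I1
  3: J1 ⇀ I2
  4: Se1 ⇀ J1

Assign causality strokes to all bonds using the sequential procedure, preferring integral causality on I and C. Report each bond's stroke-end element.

bond 4 |J1  (source Se1 imposes e)
bond 0 |TF1  (J1: bond 4 brought effort, rest push out)
bond 3 |I2  (J1: bond 4 brought effort, rest push out)
bond 1 |J2  (through TF1, causality passes straight; one stroke at TF1)
bond 2 |I1  (common-e at J2 fixed by 1)

b0 →TF1
b1 →J2
b2 →I1
b3 →I2
b4 →J1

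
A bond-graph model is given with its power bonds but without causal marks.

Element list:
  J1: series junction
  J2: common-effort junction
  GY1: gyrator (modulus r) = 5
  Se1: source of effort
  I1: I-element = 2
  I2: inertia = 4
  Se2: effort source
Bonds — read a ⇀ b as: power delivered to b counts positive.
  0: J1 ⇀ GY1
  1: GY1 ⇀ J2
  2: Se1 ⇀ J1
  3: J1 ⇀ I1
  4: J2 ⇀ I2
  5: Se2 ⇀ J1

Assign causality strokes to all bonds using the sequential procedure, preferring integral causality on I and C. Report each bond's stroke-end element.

#0 →J1
#1 →J2
#2 →J1
#3 →I1
#4 →I2
#5 →J1

#2 |J1  (source Se1 imposes e)
#5 |J1  (Se2 (Se) sets effort on bond)
#3 |I1  (I1 integral (f out))
#0 |J1  (J1 flow already set via bond 3)
#1 |J2  (GY1: gyrator matches bond 0)
#4 |I2  (0-jn J2 has e-setter on 1)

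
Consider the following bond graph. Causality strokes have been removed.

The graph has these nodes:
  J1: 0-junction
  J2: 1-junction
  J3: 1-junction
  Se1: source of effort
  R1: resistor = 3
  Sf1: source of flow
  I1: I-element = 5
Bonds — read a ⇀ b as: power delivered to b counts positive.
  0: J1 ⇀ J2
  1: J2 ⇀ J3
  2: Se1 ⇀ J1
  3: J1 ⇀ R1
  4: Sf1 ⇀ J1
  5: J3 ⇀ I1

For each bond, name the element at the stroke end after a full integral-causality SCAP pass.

b0 stroke→J2
b1 stroke→J3
b2 stroke→J1
b3 stroke→R1
b4 stroke→Sf1
b5 stroke→I1

#2 stroke→J1  (Se1: effort source, stroke at far end)
#4 stroke→Sf1  (Sf1 fixes flow; stroke at Sf1)
#0 stroke→J2  (J1 effort already set via bond 2)
#3 stroke→R1  (J1 effort already set via bond 2)
#1 stroke→J3  (J2 needs exactly one f-in)
#5 stroke→I1  (closing 1-jn rule on J3)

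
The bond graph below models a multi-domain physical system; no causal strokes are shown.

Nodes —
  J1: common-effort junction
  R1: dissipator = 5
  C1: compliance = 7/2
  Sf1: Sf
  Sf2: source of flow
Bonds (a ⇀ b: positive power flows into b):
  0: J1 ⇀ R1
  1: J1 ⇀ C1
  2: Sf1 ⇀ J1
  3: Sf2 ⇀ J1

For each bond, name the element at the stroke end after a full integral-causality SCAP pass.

b2 |Sf1  (source Sf1 imposes f)
b3 |Sf2  (Sf2: flow source, stroke at near end)
b1 |J1  (C1: C, integral causality)
b0 |R1  (J1: bond 1 brought effort, rest push out)

bond 0 stroke→R1
bond 1 stroke→J1
bond 2 stroke→Sf1
bond 3 stroke→Sf2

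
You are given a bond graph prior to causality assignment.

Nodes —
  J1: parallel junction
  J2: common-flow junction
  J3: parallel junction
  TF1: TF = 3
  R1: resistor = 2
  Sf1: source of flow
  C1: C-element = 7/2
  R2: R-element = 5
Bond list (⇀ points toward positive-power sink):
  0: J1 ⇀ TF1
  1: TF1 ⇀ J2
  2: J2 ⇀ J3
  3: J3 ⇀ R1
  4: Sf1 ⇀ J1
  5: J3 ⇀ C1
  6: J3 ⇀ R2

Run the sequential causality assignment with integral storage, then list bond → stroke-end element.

b4 |Sf1  (Sf1 fixes flow; stroke at Sf1)
b0 |J1  (J1: last free bond brings effort in)
b1 |TF1  (TF TF1: opposite of bond 0)
b2 |J2  (1-jn J2 has f-setter on 1)
b5 |J3  (prefer integral on C1)
b3 |R1  (0-jn J3 has e-setter on 5)
b6 |R2  (J3 effort already set via bond 5)

#0 stroke at J1
#1 stroke at TF1
#2 stroke at J2
#3 stroke at R1
#4 stroke at Sf1
#5 stroke at J3
#6 stroke at R2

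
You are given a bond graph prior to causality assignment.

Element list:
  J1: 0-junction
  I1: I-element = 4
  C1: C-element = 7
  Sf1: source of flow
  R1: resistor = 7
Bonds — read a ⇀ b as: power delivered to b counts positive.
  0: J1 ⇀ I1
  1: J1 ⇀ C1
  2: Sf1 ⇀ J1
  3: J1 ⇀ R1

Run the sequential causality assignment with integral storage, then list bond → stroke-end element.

b0 →I1
b1 →J1
b2 →Sf1
b3 →R1

bond 2 |Sf1  (source Sf1 imposes f)
bond 0 |I1  (I1: I, integral causality)
bond 1 |J1  (C1 outputs effort q/C1)
bond 3 |R1  (J1: bond 1 brought effort, rest push out)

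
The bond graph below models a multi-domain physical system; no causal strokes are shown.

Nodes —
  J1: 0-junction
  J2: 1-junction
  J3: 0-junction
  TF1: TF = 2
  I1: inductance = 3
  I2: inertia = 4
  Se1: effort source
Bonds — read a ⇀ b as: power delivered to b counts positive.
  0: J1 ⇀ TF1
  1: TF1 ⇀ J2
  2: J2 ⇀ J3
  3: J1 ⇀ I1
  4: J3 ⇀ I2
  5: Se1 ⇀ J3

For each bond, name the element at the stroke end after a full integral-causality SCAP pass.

β5 →J3  (Se1: effort source, stroke at far end)
β2 →J2  (J3 effort already set via bond 5)
β4 →I2  (0-jn J3 has e-setter on 5)
β1 →TF1  (closing 1-jn rule on J2)
β0 →J1  (through TF1, causality passes straight; one stroke at TF1)
β3 →I1  (J1: bond 0 brought effort, rest push out)

β0 stroke→J1
β1 stroke→TF1
β2 stroke→J2
β3 stroke→I1
β4 stroke→I2
β5 stroke→J3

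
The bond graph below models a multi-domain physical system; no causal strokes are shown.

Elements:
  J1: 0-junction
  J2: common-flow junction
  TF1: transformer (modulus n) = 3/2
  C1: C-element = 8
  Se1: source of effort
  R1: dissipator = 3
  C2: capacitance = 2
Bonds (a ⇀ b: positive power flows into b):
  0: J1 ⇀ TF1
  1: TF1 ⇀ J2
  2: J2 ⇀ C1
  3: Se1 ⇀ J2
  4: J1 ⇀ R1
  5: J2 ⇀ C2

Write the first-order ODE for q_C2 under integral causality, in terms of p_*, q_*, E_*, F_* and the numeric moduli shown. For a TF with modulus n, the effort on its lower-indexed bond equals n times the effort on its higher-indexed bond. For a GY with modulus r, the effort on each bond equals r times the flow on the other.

b3 |J2  (source Se1 imposes e)
b2 |J2  (prefer integral on C1)
b5 |J2  (C2: C, integral causality)
b1 |TF1  (J2: last free bond brings flow in)
b0 |J1  (TF TF1: opposite of bond 1)
b4 |R1  (J1: bond 0 brought effort, rest push out)

dq_C2/dt = 3*E_Se1/4 - 3*q_C1/32 - 3*q_C2/8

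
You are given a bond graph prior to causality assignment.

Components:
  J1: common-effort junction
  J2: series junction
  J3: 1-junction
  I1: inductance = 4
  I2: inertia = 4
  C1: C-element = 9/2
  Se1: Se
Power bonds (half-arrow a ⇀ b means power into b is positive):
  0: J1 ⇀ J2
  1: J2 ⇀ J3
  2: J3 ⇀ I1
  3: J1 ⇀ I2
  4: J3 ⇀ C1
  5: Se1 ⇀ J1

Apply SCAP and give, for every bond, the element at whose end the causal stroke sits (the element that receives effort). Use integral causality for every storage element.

β5 |J1  (Se1 fixes effort; stroke away)
β0 |J2  (0-jn J1 has e-setter on 5)
β3 |I2  (common-e at J1 fixed by 5)
β1 |J3  (J2: last free bond brings flow in)
β2 |I1  (I1: I, integral causality)
β4 |J3  (1-jn J3 has f-setter on 2)

β0 →J2
β1 →J3
β2 →I1
β3 →I2
β4 →J3
β5 →J1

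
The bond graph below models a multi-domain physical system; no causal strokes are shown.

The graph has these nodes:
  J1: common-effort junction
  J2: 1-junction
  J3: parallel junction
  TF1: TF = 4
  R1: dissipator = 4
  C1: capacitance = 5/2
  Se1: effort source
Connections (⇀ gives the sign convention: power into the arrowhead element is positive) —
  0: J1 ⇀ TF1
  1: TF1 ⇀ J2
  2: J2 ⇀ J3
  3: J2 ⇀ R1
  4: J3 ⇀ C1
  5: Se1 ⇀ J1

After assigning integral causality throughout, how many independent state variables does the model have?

1  (C1 all integral)

#5 →J1  (source Se1 imposes e)
#0 →TF1  (J1: bond 5 brought effort, rest push out)
#1 →J2  (TF1: transformer flips bond 0)
#4 →J3  (prefer integral on C1)
#2 →J2  (0-jn J3 has e-setter on 4)
#3 →R1  (J2 needs exactly one f-in)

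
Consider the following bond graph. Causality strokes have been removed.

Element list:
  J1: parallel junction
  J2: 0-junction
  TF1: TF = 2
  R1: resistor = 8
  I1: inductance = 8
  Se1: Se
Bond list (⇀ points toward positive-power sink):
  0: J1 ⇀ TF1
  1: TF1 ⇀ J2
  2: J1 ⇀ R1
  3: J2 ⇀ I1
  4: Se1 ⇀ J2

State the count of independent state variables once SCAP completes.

1  (I1 all integral)

b4 |J2  (Se1 (Se) sets effort on bond)
b1 |TF1  (J2: bond 4 brought effort, rest push out)
b3 |I1  (J2 effort already set via bond 4)
b0 |J1  (TF1 one-in-one-out from 1)
b2 |R1  (J1: bond 0 brought effort, rest push out)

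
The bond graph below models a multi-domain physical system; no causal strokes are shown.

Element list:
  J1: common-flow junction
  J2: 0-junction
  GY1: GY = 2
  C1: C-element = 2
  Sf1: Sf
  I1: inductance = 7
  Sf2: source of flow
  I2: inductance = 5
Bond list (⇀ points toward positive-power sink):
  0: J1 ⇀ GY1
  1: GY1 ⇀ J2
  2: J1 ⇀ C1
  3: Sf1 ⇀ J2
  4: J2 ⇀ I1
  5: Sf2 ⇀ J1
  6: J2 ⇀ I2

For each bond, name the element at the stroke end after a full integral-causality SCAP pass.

bond 0 →J1
bond 1 →J2
bond 2 →J1
bond 3 →Sf1
bond 4 →I1
bond 5 →Sf2
bond 6 →I2

bond 3 stroke at Sf1  (Sf1 fixes flow; stroke at Sf1)
bond 5 stroke at Sf2  (Sf2 fixes flow; stroke at Sf2)
bond 0 stroke at J1  (1-jn J1 has f-setter on 5)
bond 2 stroke at J1  (J1: bond 5 brought flow, rest push out)
bond 1 stroke at J2  (GY1: gyrator matches bond 0)
bond 4 stroke at I1  (J2: bond 1 brought effort, rest push out)
bond 6 stroke at I2  (J2 effort already set via bond 1)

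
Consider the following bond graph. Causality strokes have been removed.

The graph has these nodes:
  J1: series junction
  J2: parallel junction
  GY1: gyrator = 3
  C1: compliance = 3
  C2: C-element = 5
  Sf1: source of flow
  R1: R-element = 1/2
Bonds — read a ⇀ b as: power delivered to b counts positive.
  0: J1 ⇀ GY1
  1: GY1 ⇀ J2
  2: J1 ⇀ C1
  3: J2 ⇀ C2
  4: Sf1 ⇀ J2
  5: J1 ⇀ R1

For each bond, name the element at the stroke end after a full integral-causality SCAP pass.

#4 stroke→Sf1  (Sf1 fixes flow; stroke at Sf1)
#2 stroke→J1  (C1 integral (e out))
#3 stroke→J2  (C2 outputs effort q/C2)
#1 stroke→GY1  (J2: bond 3 brought effort, rest push out)
#0 stroke→GY1  (GY GY1: same side as bond 1)
#5 stroke→J1  (J1: bond 0 brought flow, rest push out)

#0 stroke→GY1
#1 stroke→GY1
#2 stroke→J1
#3 stroke→J2
#4 stroke→Sf1
#5 stroke→J1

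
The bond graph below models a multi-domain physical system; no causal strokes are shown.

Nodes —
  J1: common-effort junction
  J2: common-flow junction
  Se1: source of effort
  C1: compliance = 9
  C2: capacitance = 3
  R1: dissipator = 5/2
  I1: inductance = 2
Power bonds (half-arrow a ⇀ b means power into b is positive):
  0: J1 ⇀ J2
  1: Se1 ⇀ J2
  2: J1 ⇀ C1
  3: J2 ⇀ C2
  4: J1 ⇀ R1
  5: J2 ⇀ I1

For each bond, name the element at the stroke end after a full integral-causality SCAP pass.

β1 |J2  (Se1 (Se) sets effort on bond)
β2 |J1  (prefer integral on C1)
β0 |J2  (J1: bond 2 brought effort, rest push out)
β4 |R1  (J1: bond 2 brought effort, rest push out)
β3 |J2  (C2 outputs effort q/C2)
β5 |I1  (J2: last free bond brings flow in)

#0 |J2
#1 |J2
#2 |J1
#3 |J2
#4 |R1
#5 |I1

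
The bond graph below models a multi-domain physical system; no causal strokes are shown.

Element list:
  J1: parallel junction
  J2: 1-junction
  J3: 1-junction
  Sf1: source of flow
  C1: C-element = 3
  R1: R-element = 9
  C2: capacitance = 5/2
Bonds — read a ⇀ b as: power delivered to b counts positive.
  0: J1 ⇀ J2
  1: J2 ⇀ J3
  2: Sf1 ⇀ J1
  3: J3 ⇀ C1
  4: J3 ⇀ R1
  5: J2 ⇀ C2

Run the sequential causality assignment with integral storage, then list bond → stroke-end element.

bond 0 |J1
bond 1 |J2
bond 2 |Sf1
bond 3 |J3
bond 4 |J3
bond 5 |J2

b2 |Sf1  (Sf1 (Sf) sets flow on bond)
b0 |J1  (J1 needs exactly one e-in)
b1 |J2  (1-jn J2 has f-setter on 0)
b5 |J2  (1-jn J2 has f-setter on 0)
b3 |J3  (1-jn J3 has f-setter on 1)
b4 |J3  (1-jn J3 has f-setter on 1)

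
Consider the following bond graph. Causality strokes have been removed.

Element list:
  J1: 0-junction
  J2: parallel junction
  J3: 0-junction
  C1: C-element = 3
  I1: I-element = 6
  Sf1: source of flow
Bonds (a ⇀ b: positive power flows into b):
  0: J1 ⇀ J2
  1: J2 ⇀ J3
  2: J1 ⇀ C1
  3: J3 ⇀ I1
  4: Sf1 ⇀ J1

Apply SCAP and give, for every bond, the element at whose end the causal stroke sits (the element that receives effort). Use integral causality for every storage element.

b0 stroke at J2
b1 stroke at J3
b2 stroke at J1
b3 stroke at I1
b4 stroke at Sf1

β4 →Sf1  (source Sf1 imposes f)
β2 →J1  (C1 integral (e out))
β0 →J2  (J1 effort already set via bond 2)
β1 →J3  (J2 effort already set via bond 0)
β3 →I1  (J3: bond 1 brought effort, rest push out)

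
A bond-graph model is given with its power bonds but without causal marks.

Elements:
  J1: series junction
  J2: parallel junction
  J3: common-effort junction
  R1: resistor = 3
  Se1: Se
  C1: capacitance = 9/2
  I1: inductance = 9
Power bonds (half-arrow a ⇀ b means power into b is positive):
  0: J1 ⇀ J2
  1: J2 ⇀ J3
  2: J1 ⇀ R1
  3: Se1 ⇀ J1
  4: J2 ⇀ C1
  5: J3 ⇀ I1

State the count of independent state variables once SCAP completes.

2  (C1, I1 all integral)

#3 →J1  (Se1: effort source, stroke at far end)
#4 →J2  (C1 outputs effort q/C1)
#0 →J1  (J2 effort already set via bond 4)
#1 →J3  (J2: bond 4 brought effort, rest push out)
#5 →I1  (J3 effort already set via bond 1)
#2 →R1  (J1: last free bond brings flow in)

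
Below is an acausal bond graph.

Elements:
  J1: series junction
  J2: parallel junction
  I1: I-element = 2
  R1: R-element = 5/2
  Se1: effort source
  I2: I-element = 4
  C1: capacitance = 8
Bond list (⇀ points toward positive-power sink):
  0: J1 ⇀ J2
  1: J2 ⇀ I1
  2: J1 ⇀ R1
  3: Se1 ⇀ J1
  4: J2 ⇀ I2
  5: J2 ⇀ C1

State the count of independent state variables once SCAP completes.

b3 stroke→J1  (Se1 fixes effort; stroke away)
b1 stroke→I1  (prefer integral on I1)
b4 stroke→I2  (I2 outputs flow p/I2)
b5 stroke→J2  (prefer integral on C1)
b0 stroke→J1  (J2 effort already set via bond 5)
b2 stroke→R1  (J1: last free bond brings flow in)

3  (C1, I1, I2 all integral)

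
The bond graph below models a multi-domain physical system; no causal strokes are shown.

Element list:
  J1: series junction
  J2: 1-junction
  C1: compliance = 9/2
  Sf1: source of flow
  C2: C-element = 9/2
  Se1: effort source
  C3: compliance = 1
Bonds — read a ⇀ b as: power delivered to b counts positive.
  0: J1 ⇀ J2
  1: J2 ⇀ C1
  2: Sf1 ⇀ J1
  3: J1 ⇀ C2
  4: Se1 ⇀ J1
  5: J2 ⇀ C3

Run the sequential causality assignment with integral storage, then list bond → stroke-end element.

bond 0 stroke→J1
bond 1 stroke→J2
bond 2 stroke→Sf1
bond 3 stroke→J1
bond 4 stroke→J1
bond 5 stroke→J2

bond 2 |Sf1  (Sf1 (Sf) sets flow on bond)
bond 4 |J1  (Se1 fixes effort; stroke away)
bond 0 |J1  (common-f at J1 fixed by 2)
bond 3 |J1  (1-jn J1 has f-setter on 2)
bond 1 |J2  (J2: bond 0 brought flow, rest push out)
bond 5 |J2  (J2 flow already set via bond 0)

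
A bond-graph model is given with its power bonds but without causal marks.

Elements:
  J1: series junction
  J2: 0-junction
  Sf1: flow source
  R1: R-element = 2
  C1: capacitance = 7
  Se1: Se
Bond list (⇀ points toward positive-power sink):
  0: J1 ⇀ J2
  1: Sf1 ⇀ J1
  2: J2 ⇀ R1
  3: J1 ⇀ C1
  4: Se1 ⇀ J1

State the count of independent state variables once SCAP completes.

1  (C1 all integral)

β1 →Sf1  (source Sf1 imposes f)
β4 →J1  (Se1 fixes effort; stroke away)
β0 →J1  (J1: bond 1 brought flow, rest push out)
β3 →J1  (1-jn J1 has f-setter on 1)
β2 →J2  (J2: last free bond brings effort in)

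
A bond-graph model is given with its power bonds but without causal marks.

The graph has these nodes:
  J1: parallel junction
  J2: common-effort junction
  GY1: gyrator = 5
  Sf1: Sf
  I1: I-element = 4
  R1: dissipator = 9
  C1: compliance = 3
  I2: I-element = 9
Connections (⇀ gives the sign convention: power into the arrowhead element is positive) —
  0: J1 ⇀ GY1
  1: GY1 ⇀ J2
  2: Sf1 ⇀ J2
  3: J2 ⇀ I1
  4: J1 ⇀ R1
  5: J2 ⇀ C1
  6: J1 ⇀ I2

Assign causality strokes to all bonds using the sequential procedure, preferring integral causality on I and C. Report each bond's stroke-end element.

b2 |Sf1  (source Sf1 imposes f)
b3 |I1  (I1: I, integral causality)
b5 |J2  (C1: C, integral causality)
b1 |GY1  (J2 effort already set via bond 5)
b0 |GY1  (GY GY1: same side as bond 1)
b6 |I2  (prefer integral on I2)
b4 |J1  (J1: last free bond brings effort in)

b0 |GY1
b1 |GY1
b2 |Sf1
b3 |I1
b4 |J1
b5 |J2
b6 |I2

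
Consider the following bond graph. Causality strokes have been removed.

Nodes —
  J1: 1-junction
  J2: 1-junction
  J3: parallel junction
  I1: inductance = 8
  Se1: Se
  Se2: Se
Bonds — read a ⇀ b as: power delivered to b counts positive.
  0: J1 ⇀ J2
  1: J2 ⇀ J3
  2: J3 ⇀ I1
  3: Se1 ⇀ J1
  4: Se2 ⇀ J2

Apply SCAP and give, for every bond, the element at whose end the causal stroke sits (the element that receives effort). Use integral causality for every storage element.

#3 stroke at J1  (Se1 (Se) sets effort on bond)
#4 stroke at J2  (Se2 fixes effort; stroke away)
#0 stroke at J2  (only one flow-in slot at J1)
#1 stroke at J3  (only one flow-in slot at J2)
#2 stroke at I1  (common-e at J3 fixed by 1)

b0 →J2
b1 →J3
b2 →I1
b3 →J1
b4 →J2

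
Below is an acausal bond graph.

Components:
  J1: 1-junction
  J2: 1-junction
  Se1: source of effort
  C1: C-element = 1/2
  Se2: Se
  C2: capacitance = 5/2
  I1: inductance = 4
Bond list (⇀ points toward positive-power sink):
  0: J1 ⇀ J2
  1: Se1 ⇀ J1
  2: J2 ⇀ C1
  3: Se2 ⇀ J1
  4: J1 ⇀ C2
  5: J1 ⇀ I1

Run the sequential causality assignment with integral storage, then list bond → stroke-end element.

#1 →J1  (Se1 (Se) sets effort on bond)
#3 →J1  (Se2 (Se) sets effort on bond)
#2 →J2  (prefer integral on C1)
#0 →J1  (only one flow-in slot at J2)
#4 →J1  (C2: C, integral causality)
#5 →I1  (J1 needs exactly one f-in)

b0 stroke→J1
b1 stroke→J1
b2 stroke→J2
b3 stroke→J1
b4 stroke→J1
b5 stroke→I1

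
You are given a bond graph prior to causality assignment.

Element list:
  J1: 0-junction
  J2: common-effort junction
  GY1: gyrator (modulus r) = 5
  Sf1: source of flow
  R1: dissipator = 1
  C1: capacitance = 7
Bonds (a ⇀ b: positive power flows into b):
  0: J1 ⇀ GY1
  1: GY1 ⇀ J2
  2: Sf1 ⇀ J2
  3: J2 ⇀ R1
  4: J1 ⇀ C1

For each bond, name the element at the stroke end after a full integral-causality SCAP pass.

β2 stroke→Sf1  (Sf1: flow source, stroke at near end)
β4 stroke→J1  (C1 outputs effort q/C1)
β0 stroke→GY1  (common-e at J1 fixed by 4)
β1 stroke→GY1  (through GY1, causality inverts; strokes same side of GY1)
β3 stroke→J2  (J2: last free bond brings effort in)

β0 →GY1
β1 →GY1
β2 →Sf1
β3 →J2
β4 →J1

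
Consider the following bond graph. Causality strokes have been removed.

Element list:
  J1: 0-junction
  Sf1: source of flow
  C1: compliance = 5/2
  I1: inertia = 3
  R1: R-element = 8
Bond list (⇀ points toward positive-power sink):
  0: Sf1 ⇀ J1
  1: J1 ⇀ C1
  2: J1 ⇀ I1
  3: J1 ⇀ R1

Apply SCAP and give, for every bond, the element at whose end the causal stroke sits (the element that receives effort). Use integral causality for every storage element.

b0 |Sf1  (Sf1 fixes flow; stroke at Sf1)
b1 |J1  (prefer integral on C1)
b2 |I1  (J1 effort already set via bond 1)
b3 |R1  (common-e at J1 fixed by 1)

#0 |Sf1
#1 |J1
#2 |I1
#3 |R1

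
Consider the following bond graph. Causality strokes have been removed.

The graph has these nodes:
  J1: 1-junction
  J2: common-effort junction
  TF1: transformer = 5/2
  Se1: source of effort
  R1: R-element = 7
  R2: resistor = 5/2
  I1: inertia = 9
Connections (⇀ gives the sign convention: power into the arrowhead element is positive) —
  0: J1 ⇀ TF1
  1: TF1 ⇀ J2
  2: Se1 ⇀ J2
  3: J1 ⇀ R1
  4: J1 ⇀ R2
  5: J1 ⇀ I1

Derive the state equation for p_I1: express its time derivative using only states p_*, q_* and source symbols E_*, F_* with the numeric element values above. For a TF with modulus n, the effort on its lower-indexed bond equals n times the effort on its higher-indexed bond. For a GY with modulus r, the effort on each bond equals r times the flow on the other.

dp_I1/dt = -5*E_Se1/2 - 19*p_I1/18

β2 →J2  (Se1: effort source, stroke at far end)
β1 →TF1  (common-e at J2 fixed by 2)
β0 →J1  (through TF1, causality passes straight; one stroke at TF1)
β5 →I1  (I1 outputs flow p/I1)
β3 →J1  (J1: bond 5 brought flow, rest push out)
β4 →J1  (J1 flow already set via bond 5)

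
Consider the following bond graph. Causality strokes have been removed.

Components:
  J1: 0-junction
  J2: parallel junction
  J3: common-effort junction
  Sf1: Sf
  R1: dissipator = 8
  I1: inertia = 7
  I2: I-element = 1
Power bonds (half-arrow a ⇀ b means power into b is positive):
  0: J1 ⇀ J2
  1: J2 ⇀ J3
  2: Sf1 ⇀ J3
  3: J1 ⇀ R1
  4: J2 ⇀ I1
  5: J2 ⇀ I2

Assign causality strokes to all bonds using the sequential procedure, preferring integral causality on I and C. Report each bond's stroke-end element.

#0 →J2
#1 →J3
#2 →Sf1
#3 →J1
#4 →I1
#5 →I2

#2 stroke at Sf1  (source Sf1 imposes f)
#1 stroke at J3  (J3 needs exactly one e-in)
#4 stroke at I1  (I1: I, integral causality)
#5 stroke at I2  (I2 integral (f out))
#0 stroke at J2  (only one effort-in slot at J2)
#3 stroke at J1  (J1: last free bond brings effort in)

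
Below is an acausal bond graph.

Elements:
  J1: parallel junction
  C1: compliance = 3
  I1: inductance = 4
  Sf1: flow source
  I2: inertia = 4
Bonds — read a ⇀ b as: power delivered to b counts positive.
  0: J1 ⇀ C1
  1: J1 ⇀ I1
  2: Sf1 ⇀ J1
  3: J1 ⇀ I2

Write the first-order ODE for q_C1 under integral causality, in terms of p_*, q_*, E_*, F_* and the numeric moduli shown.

dq_C1/dt = F_Sf1 - p_I1/4 - p_I2/4

b2 stroke at Sf1  (Sf1 fixes flow; stroke at Sf1)
b0 stroke at J1  (C1 outputs effort q/C1)
b1 stroke at I1  (J1 effort already set via bond 0)
b3 stroke at I2  (0-jn J1 has e-setter on 0)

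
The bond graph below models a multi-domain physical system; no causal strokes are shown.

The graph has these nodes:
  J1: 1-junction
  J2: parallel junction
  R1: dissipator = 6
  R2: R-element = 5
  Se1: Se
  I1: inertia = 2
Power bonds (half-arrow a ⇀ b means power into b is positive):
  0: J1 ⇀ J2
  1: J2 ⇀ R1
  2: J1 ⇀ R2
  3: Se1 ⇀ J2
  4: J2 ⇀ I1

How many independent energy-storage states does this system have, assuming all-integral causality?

1  (I1 all integral)

β3 stroke→J2  (Se1 fixes effort; stroke away)
β0 stroke→J1  (0-jn J2 has e-setter on 3)
β1 stroke→R1  (J2: bond 3 brought effort, rest push out)
β4 stroke→I1  (0-jn J2 has e-setter on 3)
β2 stroke→R2  (J1: last free bond brings flow in)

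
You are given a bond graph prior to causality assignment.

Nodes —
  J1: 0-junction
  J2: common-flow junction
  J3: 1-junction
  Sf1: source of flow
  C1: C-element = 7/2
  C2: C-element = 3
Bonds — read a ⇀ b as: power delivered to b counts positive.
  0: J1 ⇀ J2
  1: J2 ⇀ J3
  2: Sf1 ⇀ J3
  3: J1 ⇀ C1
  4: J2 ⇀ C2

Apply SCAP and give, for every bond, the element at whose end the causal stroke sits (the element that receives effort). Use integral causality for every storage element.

β2 |Sf1  (Sf1 (Sf) sets flow on bond)
β1 |J3  (common-f at J3 fixed by 2)
β0 |J2  (J2: bond 1 brought flow, rest push out)
β4 |J2  (1-jn J2 has f-setter on 1)
β3 |J1  (only one effort-in slot at J1)

β0 stroke→J2
β1 stroke→J3
β2 stroke→Sf1
β3 stroke→J1
β4 stroke→J2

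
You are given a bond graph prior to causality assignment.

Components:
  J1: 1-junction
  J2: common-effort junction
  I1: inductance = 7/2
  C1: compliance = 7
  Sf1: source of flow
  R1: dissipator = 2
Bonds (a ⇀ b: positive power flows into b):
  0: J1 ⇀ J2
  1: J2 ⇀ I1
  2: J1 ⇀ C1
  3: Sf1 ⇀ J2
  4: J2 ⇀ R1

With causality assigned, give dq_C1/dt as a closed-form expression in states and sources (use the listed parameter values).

#3 →Sf1  (source Sf1 imposes f)
#1 →I1  (I1 integral (f out))
#2 →J1  (C1: C, integral causality)
#0 →J2  (closing 1-jn rule on J1)
#4 →R1  (J2: bond 0 brought effort, rest push out)

dq_C1/dt = -F_Sf1 + 2*p_I1/7 - q_C1/14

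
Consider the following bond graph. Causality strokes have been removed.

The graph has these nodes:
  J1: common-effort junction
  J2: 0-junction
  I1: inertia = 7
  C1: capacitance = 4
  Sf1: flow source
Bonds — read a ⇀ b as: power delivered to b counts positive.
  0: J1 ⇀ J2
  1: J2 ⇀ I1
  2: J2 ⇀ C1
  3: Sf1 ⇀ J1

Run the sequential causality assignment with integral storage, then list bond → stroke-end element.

β3 |Sf1  (Sf1 (Sf) sets flow on bond)
β0 |J1  (J1 needs exactly one e-in)
β1 |I1  (I1: I, integral causality)
β2 |J2  (J2 needs exactly one e-in)

β0 stroke→J1
β1 stroke→I1
β2 stroke→J2
β3 stroke→Sf1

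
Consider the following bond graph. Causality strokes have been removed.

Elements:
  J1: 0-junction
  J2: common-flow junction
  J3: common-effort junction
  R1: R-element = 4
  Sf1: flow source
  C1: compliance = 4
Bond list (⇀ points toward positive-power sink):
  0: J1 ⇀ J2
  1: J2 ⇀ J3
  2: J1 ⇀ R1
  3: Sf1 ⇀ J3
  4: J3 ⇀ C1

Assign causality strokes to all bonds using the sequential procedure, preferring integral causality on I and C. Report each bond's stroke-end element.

β0 stroke at J1
β1 stroke at J2
β2 stroke at R1
β3 stroke at Sf1
β4 stroke at J3

β3 stroke→Sf1  (source Sf1 imposes f)
β4 stroke→J3  (C1 integral (e out))
β1 stroke→J2  (common-e at J3 fixed by 4)
β0 stroke→J1  (only one flow-in slot at J2)
β2 stroke→R1  (J1 effort already set via bond 0)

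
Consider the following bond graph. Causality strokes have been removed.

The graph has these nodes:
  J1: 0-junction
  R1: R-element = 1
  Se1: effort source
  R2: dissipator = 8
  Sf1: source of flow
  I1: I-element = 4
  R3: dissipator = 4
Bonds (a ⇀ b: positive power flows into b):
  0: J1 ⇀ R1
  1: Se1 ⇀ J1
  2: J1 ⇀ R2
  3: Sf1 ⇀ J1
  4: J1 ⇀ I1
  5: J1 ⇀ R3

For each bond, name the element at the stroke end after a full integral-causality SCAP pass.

b1 stroke at J1  (Se1 fixes effort; stroke away)
b3 stroke at Sf1  (Sf1: flow source, stroke at near end)
b0 stroke at R1  (0-jn J1 has e-setter on 1)
b2 stroke at R2  (J1 effort already set via bond 1)
b4 stroke at I1  (0-jn J1 has e-setter on 1)
b5 stroke at R3  (common-e at J1 fixed by 1)

β0 stroke at R1
β1 stroke at J1
β2 stroke at R2
β3 stroke at Sf1
β4 stroke at I1
β5 stroke at R3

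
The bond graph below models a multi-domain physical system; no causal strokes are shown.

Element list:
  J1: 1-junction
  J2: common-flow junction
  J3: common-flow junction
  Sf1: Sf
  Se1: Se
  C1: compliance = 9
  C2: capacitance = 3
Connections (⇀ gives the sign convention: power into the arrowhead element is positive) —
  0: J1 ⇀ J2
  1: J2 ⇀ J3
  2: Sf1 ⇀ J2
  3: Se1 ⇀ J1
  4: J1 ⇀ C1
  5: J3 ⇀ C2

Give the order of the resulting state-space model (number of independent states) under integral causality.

b2 stroke at Sf1  (source Sf1 imposes f)
b3 stroke at J1  (Se1 fixes effort; stroke away)
b0 stroke at J2  (common-f at J2 fixed by 2)
b1 stroke at J2  (J2: bond 2 brought flow, rest push out)
b5 stroke at J3  (1-jn J3 has f-setter on 1)
b4 stroke at J1  (J1: bond 0 brought flow, rest push out)

2  (C1, C2 all integral)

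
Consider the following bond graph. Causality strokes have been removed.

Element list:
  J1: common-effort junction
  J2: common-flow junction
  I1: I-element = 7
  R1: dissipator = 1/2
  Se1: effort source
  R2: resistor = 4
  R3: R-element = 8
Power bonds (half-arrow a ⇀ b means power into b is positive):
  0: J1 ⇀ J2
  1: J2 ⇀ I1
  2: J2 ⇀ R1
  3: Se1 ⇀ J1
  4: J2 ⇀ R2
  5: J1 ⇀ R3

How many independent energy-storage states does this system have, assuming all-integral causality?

β3 |J1  (Se1 fixes effort; stroke away)
β0 |J2  (common-e at J1 fixed by 3)
β5 |R3  (J1: bond 3 brought effort, rest push out)
β1 |I1  (I1: I, integral causality)
β2 |J2  (J2 flow already set via bond 1)
β4 |J2  (J2 flow already set via bond 1)

1  (I1 all integral)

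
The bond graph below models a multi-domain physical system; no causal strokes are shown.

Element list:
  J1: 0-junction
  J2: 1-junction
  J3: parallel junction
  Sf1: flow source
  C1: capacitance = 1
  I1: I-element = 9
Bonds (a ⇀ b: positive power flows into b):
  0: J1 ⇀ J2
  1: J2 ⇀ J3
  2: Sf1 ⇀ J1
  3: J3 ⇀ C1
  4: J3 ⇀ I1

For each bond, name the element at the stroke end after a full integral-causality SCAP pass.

bond 0 →J1
bond 1 →J2
bond 2 →Sf1
bond 3 →J3
bond 4 →I1

β2 stroke→Sf1  (Sf1 (Sf) sets flow on bond)
β0 stroke→J1  (J1: last free bond brings effort in)
β1 stroke→J2  (common-f at J2 fixed by 0)
β3 stroke→J3  (prefer integral on C1)
β4 stroke→I1  (J3 effort already set via bond 3)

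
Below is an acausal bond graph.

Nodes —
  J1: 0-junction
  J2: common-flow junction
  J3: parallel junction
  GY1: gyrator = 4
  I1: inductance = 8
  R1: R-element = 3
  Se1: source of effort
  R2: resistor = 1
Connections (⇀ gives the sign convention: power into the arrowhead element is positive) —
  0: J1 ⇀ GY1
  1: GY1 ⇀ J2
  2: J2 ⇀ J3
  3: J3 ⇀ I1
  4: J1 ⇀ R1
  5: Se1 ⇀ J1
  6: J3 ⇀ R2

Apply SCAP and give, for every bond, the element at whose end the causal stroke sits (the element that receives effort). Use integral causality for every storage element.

bond 5 stroke→J1  (Se1 (Se) sets effort on bond)
bond 0 stroke→GY1  (0-jn J1 has e-setter on 5)
bond 4 stroke→R1  (common-e at J1 fixed by 5)
bond 1 stroke→GY1  (GY1: gyrator matches bond 0)
bond 2 stroke→J2  (common-f at J2 fixed by 1)
bond 3 stroke→I1  (I1 integral (f out))
bond 6 stroke→J3  (only one effort-in slot at J3)

b0 →GY1
b1 →GY1
b2 →J2
b3 →I1
b4 →R1
b5 →J1
b6 →J3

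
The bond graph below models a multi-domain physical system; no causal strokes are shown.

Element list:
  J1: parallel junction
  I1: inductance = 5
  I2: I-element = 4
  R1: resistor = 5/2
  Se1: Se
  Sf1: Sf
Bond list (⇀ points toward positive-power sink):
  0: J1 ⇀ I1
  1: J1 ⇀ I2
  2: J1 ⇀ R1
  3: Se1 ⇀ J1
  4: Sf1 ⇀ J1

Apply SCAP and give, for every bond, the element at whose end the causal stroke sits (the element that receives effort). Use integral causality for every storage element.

bond 0 →I1
bond 1 →I2
bond 2 →R1
bond 3 →J1
bond 4 →Sf1

β3 stroke→J1  (Se1: effort source, stroke at far end)
β4 stroke→Sf1  (Sf1 fixes flow; stroke at Sf1)
β0 stroke→I1  (common-e at J1 fixed by 3)
β1 stroke→I2  (0-jn J1 has e-setter on 3)
β2 stroke→R1  (J1 effort already set via bond 3)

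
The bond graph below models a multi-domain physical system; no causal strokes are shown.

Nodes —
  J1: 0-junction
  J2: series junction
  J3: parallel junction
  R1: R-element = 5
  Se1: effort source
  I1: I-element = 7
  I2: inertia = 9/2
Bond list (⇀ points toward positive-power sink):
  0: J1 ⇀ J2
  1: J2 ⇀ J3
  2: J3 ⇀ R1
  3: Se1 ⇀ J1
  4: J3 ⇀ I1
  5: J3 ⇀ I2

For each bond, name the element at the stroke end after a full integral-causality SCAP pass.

b3 stroke at J1  (Se1 (Se) sets effort on bond)
b0 stroke at J2  (common-e at J1 fixed by 3)
b1 stroke at J3  (only one flow-in slot at J2)
b2 stroke at R1  (J3: bond 1 brought effort, rest push out)
b4 stroke at I1  (0-jn J3 has e-setter on 1)
b5 stroke at I2  (common-e at J3 fixed by 1)

bond 0 stroke→J2
bond 1 stroke→J3
bond 2 stroke→R1
bond 3 stroke→J1
bond 4 stroke→I1
bond 5 stroke→I2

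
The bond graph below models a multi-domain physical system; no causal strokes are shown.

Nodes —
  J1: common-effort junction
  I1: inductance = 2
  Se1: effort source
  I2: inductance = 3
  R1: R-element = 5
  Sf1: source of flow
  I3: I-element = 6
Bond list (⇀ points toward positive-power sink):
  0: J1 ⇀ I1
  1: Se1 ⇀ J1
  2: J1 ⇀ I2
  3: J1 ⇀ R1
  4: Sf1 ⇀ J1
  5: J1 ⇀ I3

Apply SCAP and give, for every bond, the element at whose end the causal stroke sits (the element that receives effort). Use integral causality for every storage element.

β1 stroke→J1  (Se1 fixes effort; stroke away)
β4 stroke→Sf1  (source Sf1 imposes f)
β0 stroke→I1  (J1 effort already set via bond 1)
β2 stroke→I2  (J1 effort already set via bond 1)
β3 stroke→R1  (common-e at J1 fixed by 1)
β5 stroke→I3  (J1 effort already set via bond 1)

β0 stroke at I1
β1 stroke at J1
β2 stroke at I2
β3 stroke at R1
β4 stroke at Sf1
β5 stroke at I3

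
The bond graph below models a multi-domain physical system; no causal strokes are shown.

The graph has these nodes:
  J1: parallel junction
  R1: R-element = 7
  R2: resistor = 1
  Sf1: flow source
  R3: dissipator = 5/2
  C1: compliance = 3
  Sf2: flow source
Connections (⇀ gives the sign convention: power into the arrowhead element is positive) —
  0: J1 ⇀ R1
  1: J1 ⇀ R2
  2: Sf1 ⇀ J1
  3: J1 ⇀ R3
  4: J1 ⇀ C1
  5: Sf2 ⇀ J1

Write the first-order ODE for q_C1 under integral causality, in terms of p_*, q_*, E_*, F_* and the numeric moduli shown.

bond 2 →Sf1  (source Sf1 imposes f)
bond 5 →Sf2  (source Sf2 imposes f)
bond 4 →J1  (C1 integral (e out))
bond 0 →R1  (J1 effort already set via bond 4)
bond 1 →R2  (0-jn J1 has e-setter on 4)
bond 3 →R3  (common-e at J1 fixed by 4)

dq_C1/dt = F_Sf1 + F_Sf2 - 18*q_C1/35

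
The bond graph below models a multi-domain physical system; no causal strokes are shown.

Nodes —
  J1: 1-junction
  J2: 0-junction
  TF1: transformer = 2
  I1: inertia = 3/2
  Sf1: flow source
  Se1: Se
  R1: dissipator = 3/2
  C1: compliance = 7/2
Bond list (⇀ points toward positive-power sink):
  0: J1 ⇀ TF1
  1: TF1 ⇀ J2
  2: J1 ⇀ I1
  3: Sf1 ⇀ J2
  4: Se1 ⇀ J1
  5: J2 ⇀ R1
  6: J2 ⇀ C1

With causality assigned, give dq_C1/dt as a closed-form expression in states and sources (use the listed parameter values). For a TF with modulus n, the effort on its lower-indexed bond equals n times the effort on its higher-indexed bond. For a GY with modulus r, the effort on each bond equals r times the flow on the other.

#3 stroke→Sf1  (source Sf1 imposes f)
#4 stroke→J1  (source Se1 imposes e)
#2 stroke→I1  (I1: I, integral causality)
#0 stroke→J1  (1-jn J1 has f-setter on 2)
#1 stroke→TF1  (TF TF1: opposite of bond 0)
#6 stroke→J2  (C1 outputs effort q/C1)
#5 stroke→R1  (J2: bond 6 brought effort, rest push out)

dq_C1/dt = F_Sf1 + 4*p_I1/3 - 4*q_C1/21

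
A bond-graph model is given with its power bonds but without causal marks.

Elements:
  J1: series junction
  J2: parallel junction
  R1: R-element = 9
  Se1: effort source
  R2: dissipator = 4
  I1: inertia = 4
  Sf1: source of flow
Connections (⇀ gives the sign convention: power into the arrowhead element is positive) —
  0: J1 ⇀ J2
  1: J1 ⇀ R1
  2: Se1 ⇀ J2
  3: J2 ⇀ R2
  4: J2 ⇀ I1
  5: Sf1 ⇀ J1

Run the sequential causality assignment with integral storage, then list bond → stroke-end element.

b2 →J2  (source Se1 imposes e)
b5 →Sf1  (Sf1: flow source, stroke at near end)
b0 →J1  (J1 flow already set via bond 5)
b1 →J1  (J1 flow already set via bond 5)
b3 →R2  (0-jn J2 has e-setter on 2)
b4 →I1  (common-e at J2 fixed by 2)

β0 stroke at J1
β1 stroke at J1
β2 stroke at J2
β3 stroke at R2
β4 stroke at I1
β5 stroke at Sf1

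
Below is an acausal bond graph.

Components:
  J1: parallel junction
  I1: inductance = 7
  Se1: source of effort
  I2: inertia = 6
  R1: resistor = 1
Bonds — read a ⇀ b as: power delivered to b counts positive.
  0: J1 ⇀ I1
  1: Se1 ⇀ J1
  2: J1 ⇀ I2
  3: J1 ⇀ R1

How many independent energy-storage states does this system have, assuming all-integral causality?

b1 →J1  (Se1: effort source, stroke at far end)
b0 →I1  (J1 effort already set via bond 1)
b2 →I2  (common-e at J1 fixed by 1)
b3 →R1  (common-e at J1 fixed by 1)

2  (I1, I2 all integral)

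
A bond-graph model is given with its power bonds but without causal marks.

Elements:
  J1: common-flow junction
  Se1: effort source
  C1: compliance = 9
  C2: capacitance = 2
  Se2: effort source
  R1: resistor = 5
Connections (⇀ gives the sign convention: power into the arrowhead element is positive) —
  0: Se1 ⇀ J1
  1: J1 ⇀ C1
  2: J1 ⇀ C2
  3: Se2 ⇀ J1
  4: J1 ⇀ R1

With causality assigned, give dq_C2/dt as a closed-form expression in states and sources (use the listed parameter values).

bond 0 |J1  (Se1 fixes effort; stroke away)
bond 3 |J1  (Se2: effort source, stroke at far end)
bond 1 |J1  (C1 integral (e out))
bond 2 |J1  (prefer integral on C2)
bond 4 |R1  (closing 1-jn rule on J1)

dq_C2/dt = E_Se1/5 + E_Se2/5 - q_C1/45 - q_C2/10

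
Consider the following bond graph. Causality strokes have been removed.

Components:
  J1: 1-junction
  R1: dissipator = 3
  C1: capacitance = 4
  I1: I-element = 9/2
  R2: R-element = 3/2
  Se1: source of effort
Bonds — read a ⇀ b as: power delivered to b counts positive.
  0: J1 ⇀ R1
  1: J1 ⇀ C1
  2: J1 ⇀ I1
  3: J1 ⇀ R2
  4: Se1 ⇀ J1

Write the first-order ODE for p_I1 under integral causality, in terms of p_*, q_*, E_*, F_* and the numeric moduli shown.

β4 →J1  (Se1 fixes effort; stroke away)
β1 →J1  (C1: C, integral causality)
β2 →I1  (prefer integral on I1)
β0 →J1  (J1: bond 2 brought flow, rest push out)
β3 →J1  (J1: bond 2 brought flow, rest push out)

dp_I1/dt = E_Se1 - p_I1 - q_C1/4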